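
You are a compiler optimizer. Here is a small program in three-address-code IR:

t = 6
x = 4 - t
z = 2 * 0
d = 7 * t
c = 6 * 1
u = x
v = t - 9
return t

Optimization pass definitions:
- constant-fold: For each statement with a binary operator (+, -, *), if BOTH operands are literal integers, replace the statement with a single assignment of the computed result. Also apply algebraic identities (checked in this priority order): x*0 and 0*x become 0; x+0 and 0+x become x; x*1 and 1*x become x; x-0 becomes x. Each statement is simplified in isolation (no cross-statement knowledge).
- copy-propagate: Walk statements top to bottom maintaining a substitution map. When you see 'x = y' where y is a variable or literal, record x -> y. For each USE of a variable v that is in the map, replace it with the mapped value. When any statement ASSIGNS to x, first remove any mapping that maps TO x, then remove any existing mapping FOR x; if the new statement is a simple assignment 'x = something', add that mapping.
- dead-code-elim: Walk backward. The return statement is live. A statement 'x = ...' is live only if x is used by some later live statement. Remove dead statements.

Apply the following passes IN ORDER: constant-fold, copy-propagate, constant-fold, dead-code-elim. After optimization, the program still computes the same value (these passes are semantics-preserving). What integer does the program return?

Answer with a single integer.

Initial IR:
  t = 6
  x = 4 - t
  z = 2 * 0
  d = 7 * t
  c = 6 * 1
  u = x
  v = t - 9
  return t
After constant-fold (8 stmts):
  t = 6
  x = 4 - t
  z = 0
  d = 7 * t
  c = 6
  u = x
  v = t - 9
  return t
After copy-propagate (8 stmts):
  t = 6
  x = 4 - 6
  z = 0
  d = 7 * 6
  c = 6
  u = x
  v = 6 - 9
  return 6
After constant-fold (8 stmts):
  t = 6
  x = -2
  z = 0
  d = 42
  c = 6
  u = x
  v = -3
  return 6
After dead-code-elim (1 stmts):
  return 6
Evaluate:
  t = 6  =>  t = 6
  x = 4 - t  =>  x = -2
  z = 2 * 0  =>  z = 0
  d = 7 * t  =>  d = 42
  c = 6 * 1  =>  c = 6
  u = x  =>  u = -2
  v = t - 9  =>  v = -3
  return t = 6

Answer: 6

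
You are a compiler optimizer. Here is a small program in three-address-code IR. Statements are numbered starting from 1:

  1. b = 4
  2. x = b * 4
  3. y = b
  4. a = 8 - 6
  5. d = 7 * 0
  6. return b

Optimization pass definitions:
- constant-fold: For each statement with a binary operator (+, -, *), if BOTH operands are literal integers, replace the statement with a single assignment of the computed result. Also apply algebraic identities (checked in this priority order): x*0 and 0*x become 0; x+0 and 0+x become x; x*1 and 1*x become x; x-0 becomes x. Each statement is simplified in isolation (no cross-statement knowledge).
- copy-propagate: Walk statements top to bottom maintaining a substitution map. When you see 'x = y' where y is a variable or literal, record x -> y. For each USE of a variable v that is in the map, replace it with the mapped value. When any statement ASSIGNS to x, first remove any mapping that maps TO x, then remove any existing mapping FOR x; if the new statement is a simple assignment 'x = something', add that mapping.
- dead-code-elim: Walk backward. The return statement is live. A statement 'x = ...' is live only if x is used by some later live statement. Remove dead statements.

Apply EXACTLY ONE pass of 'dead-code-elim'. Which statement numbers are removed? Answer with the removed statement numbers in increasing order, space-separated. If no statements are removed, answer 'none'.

Answer: 2 3 4 5

Derivation:
Backward liveness scan:
Stmt 1 'b = 4': KEEP (b is live); live-in = []
Stmt 2 'x = b * 4': DEAD (x not in live set ['b'])
Stmt 3 'y = b': DEAD (y not in live set ['b'])
Stmt 4 'a = 8 - 6': DEAD (a not in live set ['b'])
Stmt 5 'd = 7 * 0': DEAD (d not in live set ['b'])
Stmt 6 'return b': KEEP (return); live-in = ['b']
Removed statement numbers: [2, 3, 4, 5]
Surviving IR:
  b = 4
  return b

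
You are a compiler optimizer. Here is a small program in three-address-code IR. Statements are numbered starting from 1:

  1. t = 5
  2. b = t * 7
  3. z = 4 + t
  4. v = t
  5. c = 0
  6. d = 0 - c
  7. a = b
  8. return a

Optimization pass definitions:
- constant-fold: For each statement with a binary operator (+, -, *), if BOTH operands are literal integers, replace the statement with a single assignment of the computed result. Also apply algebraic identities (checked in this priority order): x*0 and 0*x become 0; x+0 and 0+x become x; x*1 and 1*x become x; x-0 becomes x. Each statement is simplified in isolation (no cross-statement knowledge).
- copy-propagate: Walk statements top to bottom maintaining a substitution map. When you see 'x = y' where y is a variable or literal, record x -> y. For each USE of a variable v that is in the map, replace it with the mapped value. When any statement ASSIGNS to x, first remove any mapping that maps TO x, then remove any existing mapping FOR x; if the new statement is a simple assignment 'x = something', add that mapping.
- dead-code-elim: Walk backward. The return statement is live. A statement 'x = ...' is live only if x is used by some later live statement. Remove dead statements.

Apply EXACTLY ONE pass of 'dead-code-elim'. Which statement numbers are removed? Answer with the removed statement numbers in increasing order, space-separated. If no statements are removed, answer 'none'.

Answer: 3 4 5 6

Derivation:
Backward liveness scan:
Stmt 1 't = 5': KEEP (t is live); live-in = []
Stmt 2 'b = t * 7': KEEP (b is live); live-in = ['t']
Stmt 3 'z = 4 + t': DEAD (z not in live set ['b'])
Stmt 4 'v = t': DEAD (v not in live set ['b'])
Stmt 5 'c = 0': DEAD (c not in live set ['b'])
Stmt 6 'd = 0 - c': DEAD (d not in live set ['b'])
Stmt 7 'a = b': KEEP (a is live); live-in = ['b']
Stmt 8 'return a': KEEP (return); live-in = ['a']
Removed statement numbers: [3, 4, 5, 6]
Surviving IR:
  t = 5
  b = t * 7
  a = b
  return a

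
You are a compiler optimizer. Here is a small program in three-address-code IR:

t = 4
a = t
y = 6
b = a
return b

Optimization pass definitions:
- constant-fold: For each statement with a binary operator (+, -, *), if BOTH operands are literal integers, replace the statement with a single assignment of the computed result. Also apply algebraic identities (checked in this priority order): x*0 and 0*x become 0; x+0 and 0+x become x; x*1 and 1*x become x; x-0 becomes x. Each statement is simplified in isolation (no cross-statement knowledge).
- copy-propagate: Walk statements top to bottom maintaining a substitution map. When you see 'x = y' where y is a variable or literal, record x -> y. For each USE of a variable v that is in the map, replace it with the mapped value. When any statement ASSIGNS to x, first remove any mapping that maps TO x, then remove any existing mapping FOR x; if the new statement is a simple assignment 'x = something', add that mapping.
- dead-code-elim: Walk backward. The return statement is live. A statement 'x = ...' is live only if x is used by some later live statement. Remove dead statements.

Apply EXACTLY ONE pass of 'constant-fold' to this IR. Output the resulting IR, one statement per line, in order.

Applying constant-fold statement-by-statement:
  [1] t = 4  (unchanged)
  [2] a = t  (unchanged)
  [3] y = 6  (unchanged)
  [4] b = a  (unchanged)
  [5] return b  (unchanged)
Result (5 stmts):
  t = 4
  a = t
  y = 6
  b = a
  return b

Answer: t = 4
a = t
y = 6
b = a
return b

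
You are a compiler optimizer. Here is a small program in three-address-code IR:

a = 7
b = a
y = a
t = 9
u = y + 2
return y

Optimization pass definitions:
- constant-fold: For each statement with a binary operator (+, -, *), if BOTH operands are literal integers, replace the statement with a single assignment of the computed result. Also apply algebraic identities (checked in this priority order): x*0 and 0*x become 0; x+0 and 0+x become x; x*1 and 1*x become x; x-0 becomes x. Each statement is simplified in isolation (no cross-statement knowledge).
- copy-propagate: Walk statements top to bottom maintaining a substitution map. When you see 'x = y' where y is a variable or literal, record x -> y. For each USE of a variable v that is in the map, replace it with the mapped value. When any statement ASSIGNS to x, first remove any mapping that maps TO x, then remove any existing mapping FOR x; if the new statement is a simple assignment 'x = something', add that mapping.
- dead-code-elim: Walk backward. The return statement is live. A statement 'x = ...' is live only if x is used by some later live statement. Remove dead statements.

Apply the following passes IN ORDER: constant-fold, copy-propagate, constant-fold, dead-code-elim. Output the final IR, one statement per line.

Initial IR:
  a = 7
  b = a
  y = a
  t = 9
  u = y + 2
  return y
After constant-fold (6 stmts):
  a = 7
  b = a
  y = a
  t = 9
  u = y + 2
  return y
After copy-propagate (6 stmts):
  a = 7
  b = 7
  y = 7
  t = 9
  u = 7 + 2
  return 7
After constant-fold (6 stmts):
  a = 7
  b = 7
  y = 7
  t = 9
  u = 9
  return 7
After dead-code-elim (1 stmts):
  return 7

Answer: return 7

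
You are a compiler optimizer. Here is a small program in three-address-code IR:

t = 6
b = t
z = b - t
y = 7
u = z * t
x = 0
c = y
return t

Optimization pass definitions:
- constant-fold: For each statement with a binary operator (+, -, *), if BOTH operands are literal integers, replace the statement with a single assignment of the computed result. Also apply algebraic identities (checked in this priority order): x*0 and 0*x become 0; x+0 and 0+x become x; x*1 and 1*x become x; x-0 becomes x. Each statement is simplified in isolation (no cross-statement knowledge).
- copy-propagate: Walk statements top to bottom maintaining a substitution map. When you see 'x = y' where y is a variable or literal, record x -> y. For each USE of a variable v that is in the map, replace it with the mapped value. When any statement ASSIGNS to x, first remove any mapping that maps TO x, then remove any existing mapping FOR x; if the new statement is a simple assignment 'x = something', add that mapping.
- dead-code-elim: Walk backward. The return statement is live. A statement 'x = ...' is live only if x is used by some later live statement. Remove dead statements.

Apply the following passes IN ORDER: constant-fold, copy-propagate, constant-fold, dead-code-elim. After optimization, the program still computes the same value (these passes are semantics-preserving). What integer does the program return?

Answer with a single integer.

Answer: 6

Derivation:
Initial IR:
  t = 6
  b = t
  z = b - t
  y = 7
  u = z * t
  x = 0
  c = y
  return t
After constant-fold (8 stmts):
  t = 6
  b = t
  z = b - t
  y = 7
  u = z * t
  x = 0
  c = y
  return t
After copy-propagate (8 stmts):
  t = 6
  b = 6
  z = 6 - 6
  y = 7
  u = z * 6
  x = 0
  c = 7
  return 6
After constant-fold (8 stmts):
  t = 6
  b = 6
  z = 0
  y = 7
  u = z * 6
  x = 0
  c = 7
  return 6
After dead-code-elim (1 stmts):
  return 6
Evaluate:
  t = 6  =>  t = 6
  b = t  =>  b = 6
  z = b - t  =>  z = 0
  y = 7  =>  y = 7
  u = z * t  =>  u = 0
  x = 0  =>  x = 0
  c = y  =>  c = 7
  return t = 6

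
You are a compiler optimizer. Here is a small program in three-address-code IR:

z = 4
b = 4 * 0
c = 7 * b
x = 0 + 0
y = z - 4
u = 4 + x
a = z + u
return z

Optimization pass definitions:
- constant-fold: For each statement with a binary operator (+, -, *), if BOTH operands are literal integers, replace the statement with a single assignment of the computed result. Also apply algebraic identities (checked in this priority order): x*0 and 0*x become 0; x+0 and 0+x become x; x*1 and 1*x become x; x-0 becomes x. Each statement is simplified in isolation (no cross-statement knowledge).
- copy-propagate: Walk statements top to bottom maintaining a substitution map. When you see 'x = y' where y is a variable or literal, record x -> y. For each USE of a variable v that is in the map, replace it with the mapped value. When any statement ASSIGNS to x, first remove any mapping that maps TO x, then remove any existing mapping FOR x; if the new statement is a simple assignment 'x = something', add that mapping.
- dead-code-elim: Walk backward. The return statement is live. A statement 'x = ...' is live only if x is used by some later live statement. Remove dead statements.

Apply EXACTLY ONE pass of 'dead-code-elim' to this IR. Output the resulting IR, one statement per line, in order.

Answer: z = 4
return z

Derivation:
Applying dead-code-elim statement-by-statement:
  [8] return z  -> KEEP (return); live=['z']
  [7] a = z + u  -> DEAD (a not live)
  [6] u = 4 + x  -> DEAD (u not live)
  [5] y = z - 4  -> DEAD (y not live)
  [4] x = 0 + 0  -> DEAD (x not live)
  [3] c = 7 * b  -> DEAD (c not live)
  [2] b = 4 * 0  -> DEAD (b not live)
  [1] z = 4  -> KEEP; live=[]
Result (2 stmts):
  z = 4
  return z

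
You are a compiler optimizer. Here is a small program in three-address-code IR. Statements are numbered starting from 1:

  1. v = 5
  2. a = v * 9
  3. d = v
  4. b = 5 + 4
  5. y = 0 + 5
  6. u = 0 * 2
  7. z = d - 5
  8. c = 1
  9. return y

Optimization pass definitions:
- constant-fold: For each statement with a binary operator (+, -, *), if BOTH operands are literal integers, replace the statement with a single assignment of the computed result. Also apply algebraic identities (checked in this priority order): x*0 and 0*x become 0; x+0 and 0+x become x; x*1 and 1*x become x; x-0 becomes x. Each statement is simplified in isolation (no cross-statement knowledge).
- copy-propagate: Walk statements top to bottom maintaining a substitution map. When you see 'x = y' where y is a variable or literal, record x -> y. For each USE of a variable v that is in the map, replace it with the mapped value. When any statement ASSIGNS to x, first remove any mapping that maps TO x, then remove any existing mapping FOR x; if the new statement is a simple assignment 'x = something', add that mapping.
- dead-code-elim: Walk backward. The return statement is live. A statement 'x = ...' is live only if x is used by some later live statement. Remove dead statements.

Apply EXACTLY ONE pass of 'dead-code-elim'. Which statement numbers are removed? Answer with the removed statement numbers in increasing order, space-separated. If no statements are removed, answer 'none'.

Answer: 1 2 3 4 6 7 8

Derivation:
Backward liveness scan:
Stmt 1 'v = 5': DEAD (v not in live set [])
Stmt 2 'a = v * 9': DEAD (a not in live set [])
Stmt 3 'd = v': DEAD (d not in live set [])
Stmt 4 'b = 5 + 4': DEAD (b not in live set [])
Stmt 5 'y = 0 + 5': KEEP (y is live); live-in = []
Stmt 6 'u = 0 * 2': DEAD (u not in live set ['y'])
Stmt 7 'z = d - 5': DEAD (z not in live set ['y'])
Stmt 8 'c = 1': DEAD (c not in live set ['y'])
Stmt 9 'return y': KEEP (return); live-in = ['y']
Removed statement numbers: [1, 2, 3, 4, 6, 7, 8]
Surviving IR:
  y = 0 + 5
  return y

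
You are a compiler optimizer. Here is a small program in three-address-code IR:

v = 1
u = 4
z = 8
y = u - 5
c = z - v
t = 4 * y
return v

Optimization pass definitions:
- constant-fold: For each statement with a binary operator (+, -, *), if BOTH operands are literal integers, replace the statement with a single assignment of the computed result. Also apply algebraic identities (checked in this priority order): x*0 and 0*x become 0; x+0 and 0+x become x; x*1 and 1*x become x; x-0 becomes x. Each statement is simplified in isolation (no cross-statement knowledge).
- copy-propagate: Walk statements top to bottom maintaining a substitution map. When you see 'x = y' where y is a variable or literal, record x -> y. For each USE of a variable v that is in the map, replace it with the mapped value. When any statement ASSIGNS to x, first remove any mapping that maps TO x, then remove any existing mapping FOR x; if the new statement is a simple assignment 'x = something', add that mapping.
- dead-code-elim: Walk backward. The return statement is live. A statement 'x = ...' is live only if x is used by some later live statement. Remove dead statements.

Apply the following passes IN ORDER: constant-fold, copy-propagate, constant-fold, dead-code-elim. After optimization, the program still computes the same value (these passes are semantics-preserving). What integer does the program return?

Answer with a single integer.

Initial IR:
  v = 1
  u = 4
  z = 8
  y = u - 5
  c = z - v
  t = 4 * y
  return v
After constant-fold (7 stmts):
  v = 1
  u = 4
  z = 8
  y = u - 5
  c = z - v
  t = 4 * y
  return v
After copy-propagate (7 stmts):
  v = 1
  u = 4
  z = 8
  y = 4 - 5
  c = 8 - 1
  t = 4 * y
  return 1
After constant-fold (7 stmts):
  v = 1
  u = 4
  z = 8
  y = -1
  c = 7
  t = 4 * y
  return 1
After dead-code-elim (1 stmts):
  return 1
Evaluate:
  v = 1  =>  v = 1
  u = 4  =>  u = 4
  z = 8  =>  z = 8
  y = u - 5  =>  y = -1
  c = z - v  =>  c = 7
  t = 4 * y  =>  t = -4
  return v = 1

Answer: 1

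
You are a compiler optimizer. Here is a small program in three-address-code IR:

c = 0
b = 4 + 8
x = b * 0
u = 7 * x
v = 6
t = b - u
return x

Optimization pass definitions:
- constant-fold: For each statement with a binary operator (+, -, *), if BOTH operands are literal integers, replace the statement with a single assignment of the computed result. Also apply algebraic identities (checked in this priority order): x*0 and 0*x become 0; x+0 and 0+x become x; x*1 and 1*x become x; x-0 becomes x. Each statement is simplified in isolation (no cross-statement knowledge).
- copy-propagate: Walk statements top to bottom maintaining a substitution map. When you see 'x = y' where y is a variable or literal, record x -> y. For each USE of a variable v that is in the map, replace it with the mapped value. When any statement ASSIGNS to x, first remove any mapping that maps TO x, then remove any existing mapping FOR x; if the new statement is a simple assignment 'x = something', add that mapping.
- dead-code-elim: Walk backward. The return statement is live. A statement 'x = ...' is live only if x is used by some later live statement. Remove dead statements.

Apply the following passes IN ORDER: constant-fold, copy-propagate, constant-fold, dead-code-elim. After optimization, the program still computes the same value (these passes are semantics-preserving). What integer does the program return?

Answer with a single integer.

Answer: 0

Derivation:
Initial IR:
  c = 0
  b = 4 + 8
  x = b * 0
  u = 7 * x
  v = 6
  t = b - u
  return x
After constant-fold (7 stmts):
  c = 0
  b = 12
  x = 0
  u = 7 * x
  v = 6
  t = b - u
  return x
After copy-propagate (7 stmts):
  c = 0
  b = 12
  x = 0
  u = 7 * 0
  v = 6
  t = 12 - u
  return 0
After constant-fold (7 stmts):
  c = 0
  b = 12
  x = 0
  u = 0
  v = 6
  t = 12 - u
  return 0
After dead-code-elim (1 stmts):
  return 0
Evaluate:
  c = 0  =>  c = 0
  b = 4 + 8  =>  b = 12
  x = b * 0  =>  x = 0
  u = 7 * x  =>  u = 0
  v = 6  =>  v = 6
  t = b - u  =>  t = 12
  return x = 0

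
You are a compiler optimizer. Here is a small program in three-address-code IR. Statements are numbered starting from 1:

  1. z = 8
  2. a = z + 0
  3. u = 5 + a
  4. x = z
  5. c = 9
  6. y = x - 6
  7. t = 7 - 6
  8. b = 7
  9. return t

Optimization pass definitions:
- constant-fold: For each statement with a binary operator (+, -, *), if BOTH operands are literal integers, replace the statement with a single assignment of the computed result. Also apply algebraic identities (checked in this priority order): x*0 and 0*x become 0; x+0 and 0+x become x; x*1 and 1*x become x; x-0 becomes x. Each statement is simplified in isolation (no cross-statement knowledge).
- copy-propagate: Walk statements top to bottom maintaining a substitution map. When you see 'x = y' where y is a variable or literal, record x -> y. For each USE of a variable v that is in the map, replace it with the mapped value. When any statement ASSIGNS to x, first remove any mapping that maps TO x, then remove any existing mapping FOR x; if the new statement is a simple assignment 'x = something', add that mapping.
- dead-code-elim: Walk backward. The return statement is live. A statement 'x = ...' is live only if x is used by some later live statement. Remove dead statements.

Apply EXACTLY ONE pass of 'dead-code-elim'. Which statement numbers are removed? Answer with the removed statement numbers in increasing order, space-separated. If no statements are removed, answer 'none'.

Answer: 1 2 3 4 5 6 8

Derivation:
Backward liveness scan:
Stmt 1 'z = 8': DEAD (z not in live set [])
Stmt 2 'a = z + 0': DEAD (a not in live set [])
Stmt 3 'u = 5 + a': DEAD (u not in live set [])
Stmt 4 'x = z': DEAD (x not in live set [])
Stmt 5 'c = 9': DEAD (c not in live set [])
Stmt 6 'y = x - 6': DEAD (y not in live set [])
Stmt 7 't = 7 - 6': KEEP (t is live); live-in = []
Stmt 8 'b = 7': DEAD (b not in live set ['t'])
Stmt 9 'return t': KEEP (return); live-in = ['t']
Removed statement numbers: [1, 2, 3, 4, 5, 6, 8]
Surviving IR:
  t = 7 - 6
  return t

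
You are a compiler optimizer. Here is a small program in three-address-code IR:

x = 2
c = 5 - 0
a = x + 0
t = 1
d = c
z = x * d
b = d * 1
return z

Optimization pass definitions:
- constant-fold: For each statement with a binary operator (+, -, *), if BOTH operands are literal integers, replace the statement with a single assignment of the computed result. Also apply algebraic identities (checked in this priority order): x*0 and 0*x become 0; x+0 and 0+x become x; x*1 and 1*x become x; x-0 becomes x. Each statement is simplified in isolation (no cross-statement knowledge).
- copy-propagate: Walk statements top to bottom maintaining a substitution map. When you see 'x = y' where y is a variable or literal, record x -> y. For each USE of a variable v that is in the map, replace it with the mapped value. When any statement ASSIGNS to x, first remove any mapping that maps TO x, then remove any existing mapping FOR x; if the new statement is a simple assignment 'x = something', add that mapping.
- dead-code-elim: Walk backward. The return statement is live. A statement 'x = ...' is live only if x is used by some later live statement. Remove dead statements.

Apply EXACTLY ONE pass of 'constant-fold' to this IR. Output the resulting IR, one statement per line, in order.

Applying constant-fold statement-by-statement:
  [1] x = 2  (unchanged)
  [2] c = 5 - 0  -> c = 5
  [3] a = x + 0  -> a = x
  [4] t = 1  (unchanged)
  [5] d = c  (unchanged)
  [6] z = x * d  (unchanged)
  [7] b = d * 1  -> b = d
  [8] return z  (unchanged)
Result (8 stmts):
  x = 2
  c = 5
  a = x
  t = 1
  d = c
  z = x * d
  b = d
  return z

Answer: x = 2
c = 5
a = x
t = 1
d = c
z = x * d
b = d
return z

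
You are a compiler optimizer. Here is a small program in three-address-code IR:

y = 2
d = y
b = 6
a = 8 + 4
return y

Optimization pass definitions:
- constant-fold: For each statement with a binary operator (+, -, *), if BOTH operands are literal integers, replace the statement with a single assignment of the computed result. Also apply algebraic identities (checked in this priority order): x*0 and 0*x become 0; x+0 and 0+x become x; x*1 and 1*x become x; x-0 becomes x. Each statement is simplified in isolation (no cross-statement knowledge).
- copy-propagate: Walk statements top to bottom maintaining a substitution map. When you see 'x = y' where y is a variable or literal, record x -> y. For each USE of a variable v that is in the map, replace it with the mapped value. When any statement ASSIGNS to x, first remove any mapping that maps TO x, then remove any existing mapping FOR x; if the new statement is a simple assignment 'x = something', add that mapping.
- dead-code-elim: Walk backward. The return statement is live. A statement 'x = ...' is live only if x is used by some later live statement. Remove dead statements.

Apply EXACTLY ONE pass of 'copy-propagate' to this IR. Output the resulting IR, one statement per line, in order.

Answer: y = 2
d = 2
b = 6
a = 8 + 4
return 2

Derivation:
Applying copy-propagate statement-by-statement:
  [1] y = 2  (unchanged)
  [2] d = y  -> d = 2
  [3] b = 6  (unchanged)
  [4] a = 8 + 4  (unchanged)
  [5] return y  -> return 2
Result (5 stmts):
  y = 2
  d = 2
  b = 6
  a = 8 + 4
  return 2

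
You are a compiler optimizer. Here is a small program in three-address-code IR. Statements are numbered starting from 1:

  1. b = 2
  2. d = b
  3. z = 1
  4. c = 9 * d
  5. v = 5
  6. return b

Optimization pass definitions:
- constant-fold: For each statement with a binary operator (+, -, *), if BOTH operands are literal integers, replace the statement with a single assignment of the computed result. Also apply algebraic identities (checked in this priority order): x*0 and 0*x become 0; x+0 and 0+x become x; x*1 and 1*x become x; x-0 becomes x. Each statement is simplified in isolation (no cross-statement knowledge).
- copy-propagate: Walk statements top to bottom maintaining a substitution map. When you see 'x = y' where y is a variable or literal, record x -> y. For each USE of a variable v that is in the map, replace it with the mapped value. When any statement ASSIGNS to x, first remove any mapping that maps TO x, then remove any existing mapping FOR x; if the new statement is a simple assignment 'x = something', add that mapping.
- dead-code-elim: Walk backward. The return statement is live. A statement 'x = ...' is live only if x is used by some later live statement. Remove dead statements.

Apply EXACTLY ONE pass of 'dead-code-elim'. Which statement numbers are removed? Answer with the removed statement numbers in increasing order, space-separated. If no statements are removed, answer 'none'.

Answer: 2 3 4 5

Derivation:
Backward liveness scan:
Stmt 1 'b = 2': KEEP (b is live); live-in = []
Stmt 2 'd = b': DEAD (d not in live set ['b'])
Stmt 3 'z = 1': DEAD (z not in live set ['b'])
Stmt 4 'c = 9 * d': DEAD (c not in live set ['b'])
Stmt 5 'v = 5': DEAD (v not in live set ['b'])
Stmt 6 'return b': KEEP (return); live-in = ['b']
Removed statement numbers: [2, 3, 4, 5]
Surviving IR:
  b = 2
  return b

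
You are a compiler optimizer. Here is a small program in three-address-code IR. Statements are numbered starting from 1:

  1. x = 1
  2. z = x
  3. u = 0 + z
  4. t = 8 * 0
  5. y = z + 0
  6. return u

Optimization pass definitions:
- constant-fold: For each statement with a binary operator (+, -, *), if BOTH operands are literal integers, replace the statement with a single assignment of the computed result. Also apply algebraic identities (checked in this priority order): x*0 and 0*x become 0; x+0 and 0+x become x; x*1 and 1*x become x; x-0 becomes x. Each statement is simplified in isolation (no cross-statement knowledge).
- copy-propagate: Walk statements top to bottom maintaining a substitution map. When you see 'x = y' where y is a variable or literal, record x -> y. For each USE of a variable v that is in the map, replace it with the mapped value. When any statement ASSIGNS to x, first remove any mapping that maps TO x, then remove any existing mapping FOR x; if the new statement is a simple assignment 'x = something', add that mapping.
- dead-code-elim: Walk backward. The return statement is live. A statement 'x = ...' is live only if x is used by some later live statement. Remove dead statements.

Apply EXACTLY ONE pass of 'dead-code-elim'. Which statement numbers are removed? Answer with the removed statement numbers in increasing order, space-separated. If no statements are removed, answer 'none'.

Backward liveness scan:
Stmt 1 'x = 1': KEEP (x is live); live-in = []
Stmt 2 'z = x': KEEP (z is live); live-in = ['x']
Stmt 3 'u = 0 + z': KEEP (u is live); live-in = ['z']
Stmt 4 't = 8 * 0': DEAD (t not in live set ['u'])
Stmt 5 'y = z + 0': DEAD (y not in live set ['u'])
Stmt 6 'return u': KEEP (return); live-in = ['u']
Removed statement numbers: [4, 5]
Surviving IR:
  x = 1
  z = x
  u = 0 + z
  return u

Answer: 4 5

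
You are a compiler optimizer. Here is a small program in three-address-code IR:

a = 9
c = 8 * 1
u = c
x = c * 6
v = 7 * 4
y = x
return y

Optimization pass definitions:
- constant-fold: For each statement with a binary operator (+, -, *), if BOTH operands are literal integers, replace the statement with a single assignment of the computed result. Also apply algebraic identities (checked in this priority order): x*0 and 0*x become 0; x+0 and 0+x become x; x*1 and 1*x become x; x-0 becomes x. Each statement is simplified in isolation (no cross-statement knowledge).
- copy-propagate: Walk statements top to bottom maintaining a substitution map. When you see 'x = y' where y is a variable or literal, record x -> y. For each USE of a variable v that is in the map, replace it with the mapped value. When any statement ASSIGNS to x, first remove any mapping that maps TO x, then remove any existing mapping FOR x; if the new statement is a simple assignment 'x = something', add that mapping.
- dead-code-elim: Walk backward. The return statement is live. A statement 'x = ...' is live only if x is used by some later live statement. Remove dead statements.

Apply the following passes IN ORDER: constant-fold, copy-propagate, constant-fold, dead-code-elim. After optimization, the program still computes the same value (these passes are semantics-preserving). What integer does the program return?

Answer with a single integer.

Initial IR:
  a = 9
  c = 8 * 1
  u = c
  x = c * 6
  v = 7 * 4
  y = x
  return y
After constant-fold (7 stmts):
  a = 9
  c = 8
  u = c
  x = c * 6
  v = 28
  y = x
  return y
After copy-propagate (7 stmts):
  a = 9
  c = 8
  u = 8
  x = 8 * 6
  v = 28
  y = x
  return x
After constant-fold (7 stmts):
  a = 9
  c = 8
  u = 8
  x = 48
  v = 28
  y = x
  return x
After dead-code-elim (2 stmts):
  x = 48
  return x
Evaluate:
  a = 9  =>  a = 9
  c = 8 * 1  =>  c = 8
  u = c  =>  u = 8
  x = c * 6  =>  x = 48
  v = 7 * 4  =>  v = 28
  y = x  =>  y = 48
  return y = 48

Answer: 48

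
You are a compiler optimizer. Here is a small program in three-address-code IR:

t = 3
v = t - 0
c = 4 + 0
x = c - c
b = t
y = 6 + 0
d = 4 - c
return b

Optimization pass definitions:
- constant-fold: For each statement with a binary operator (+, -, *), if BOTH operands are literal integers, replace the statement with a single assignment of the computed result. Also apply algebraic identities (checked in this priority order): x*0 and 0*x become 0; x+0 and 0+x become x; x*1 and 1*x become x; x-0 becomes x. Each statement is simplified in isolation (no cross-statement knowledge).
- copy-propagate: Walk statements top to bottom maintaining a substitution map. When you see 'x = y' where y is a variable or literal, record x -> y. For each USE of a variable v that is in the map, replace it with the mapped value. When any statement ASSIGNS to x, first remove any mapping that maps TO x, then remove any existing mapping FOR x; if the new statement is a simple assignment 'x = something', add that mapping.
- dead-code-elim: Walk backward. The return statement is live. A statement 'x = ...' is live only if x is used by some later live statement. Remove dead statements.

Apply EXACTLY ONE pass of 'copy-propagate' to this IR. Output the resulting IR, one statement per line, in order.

Applying copy-propagate statement-by-statement:
  [1] t = 3  (unchanged)
  [2] v = t - 0  -> v = 3 - 0
  [3] c = 4 + 0  (unchanged)
  [4] x = c - c  (unchanged)
  [5] b = t  -> b = 3
  [6] y = 6 + 0  (unchanged)
  [7] d = 4 - c  (unchanged)
  [8] return b  -> return 3
Result (8 stmts):
  t = 3
  v = 3 - 0
  c = 4 + 0
  x = c - c
  b = 3
  y = 6 + 0
  d = 4 - c
  return 3

Answer: t = 3
v = 3 - 0
c = 4 + 0
x = c - c
b = 3
y = 6 + 0
d = 4 - c
return 3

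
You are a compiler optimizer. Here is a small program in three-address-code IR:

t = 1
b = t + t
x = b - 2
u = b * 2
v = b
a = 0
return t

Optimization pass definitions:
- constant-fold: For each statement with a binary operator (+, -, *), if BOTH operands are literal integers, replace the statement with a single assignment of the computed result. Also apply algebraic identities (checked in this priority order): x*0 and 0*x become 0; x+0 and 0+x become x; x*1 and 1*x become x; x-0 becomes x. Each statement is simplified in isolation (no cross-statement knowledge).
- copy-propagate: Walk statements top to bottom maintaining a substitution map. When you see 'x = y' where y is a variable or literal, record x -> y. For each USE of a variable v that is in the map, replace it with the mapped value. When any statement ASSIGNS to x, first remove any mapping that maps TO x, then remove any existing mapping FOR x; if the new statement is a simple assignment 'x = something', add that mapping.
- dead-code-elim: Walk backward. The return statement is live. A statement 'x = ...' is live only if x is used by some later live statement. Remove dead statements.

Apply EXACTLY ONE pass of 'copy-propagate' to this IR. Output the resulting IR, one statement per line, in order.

Applying copy-propagate statement-by-statement:
  [1] t = 1  (unchanged)
  [2] b = t + t  -> b = 1 + 1
  [3] x = b - 2  (unchanged)
  [4] u = b * 2  (unchanged)
  [5] v = b  (unchanged)
  [6] a = 0  (unchanged)
  [7] return t  -> return 1
Result (7 stmts):
  t = 1
  b = 1 + 1
  x = b - 2
  u = b * 2
  v = b
  a = 0
  return 1

Answer: t = 1
b = 1 + 1
x = b - 2
u = b * 2
v = b
a = 0
return 1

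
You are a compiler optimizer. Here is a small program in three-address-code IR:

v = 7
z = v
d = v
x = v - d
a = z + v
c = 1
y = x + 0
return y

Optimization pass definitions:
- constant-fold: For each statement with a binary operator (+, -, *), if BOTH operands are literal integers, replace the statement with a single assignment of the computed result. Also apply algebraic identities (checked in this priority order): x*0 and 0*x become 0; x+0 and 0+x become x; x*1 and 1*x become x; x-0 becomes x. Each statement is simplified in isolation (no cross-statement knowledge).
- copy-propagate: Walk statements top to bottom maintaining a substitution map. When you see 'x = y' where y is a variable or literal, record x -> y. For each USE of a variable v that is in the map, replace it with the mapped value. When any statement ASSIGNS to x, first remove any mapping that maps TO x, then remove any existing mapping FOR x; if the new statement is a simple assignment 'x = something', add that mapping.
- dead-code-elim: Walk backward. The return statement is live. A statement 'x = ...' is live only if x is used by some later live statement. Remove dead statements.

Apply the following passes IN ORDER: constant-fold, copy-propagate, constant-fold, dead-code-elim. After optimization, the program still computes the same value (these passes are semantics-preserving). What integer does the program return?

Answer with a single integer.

Answer: 0

Derivation:
Initial IR:
  v = 7
  z = v
  d = v
  x = v - d
  a = z + v
  c = 1
  y = x + 0
  return y
After constant-fold (8 stmts):
  v = 7
  z = v
  d = v
  x = v - d
  a = z + v
  c = 1
  y = x
  return y
After copy-propagate (8 stmts):
  v = 7
  z = 7
  d = 7
  x = 7 - 7
  a = 7 + 7
  c = 1
  y = x
  return x
After constant-fold (8 stmts):
  v = 7
  z = 7
  d = 7
  x = 0
  a = 14
  c = 1
  y = x
  return x
After dead-code-elim (2 stmts):
  x = 0
  return x
Evaluate:
  v = 7  =>  v = 7
  z = v  =>  z = 7
  d = v  =>  d = 7
  x = v - d  =>  x = 0
  a = z + v  =>  a = 14
  c = 1  =>  c = 1
  y = x + 0  =>  y = 0
  return y = 0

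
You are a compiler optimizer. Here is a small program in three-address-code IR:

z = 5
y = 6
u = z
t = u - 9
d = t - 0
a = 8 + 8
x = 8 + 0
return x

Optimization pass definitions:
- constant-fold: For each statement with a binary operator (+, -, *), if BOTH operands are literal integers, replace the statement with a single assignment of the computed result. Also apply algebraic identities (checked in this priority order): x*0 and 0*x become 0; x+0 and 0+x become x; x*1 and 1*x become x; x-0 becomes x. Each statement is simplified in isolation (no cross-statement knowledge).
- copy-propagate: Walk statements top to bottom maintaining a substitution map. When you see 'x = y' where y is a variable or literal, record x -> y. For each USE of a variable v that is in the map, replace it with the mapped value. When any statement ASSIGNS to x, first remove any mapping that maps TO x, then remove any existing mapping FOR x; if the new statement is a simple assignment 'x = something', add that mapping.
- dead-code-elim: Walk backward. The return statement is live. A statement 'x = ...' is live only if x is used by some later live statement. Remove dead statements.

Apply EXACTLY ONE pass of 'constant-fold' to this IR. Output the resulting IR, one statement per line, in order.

Applying constant-fold statement-by-statement:
  [1] z = 5  (unchanged)
  [2] y = 6  (unchanged)
  [3] u = z  (unchanged)
  [4] t = u - 9  (unchanged)
  [5] d = t - 0  -> d = t
  [6] a = 8 + 8  -> a = 16
  [7] x = 8 + 0  -> x = 8
  [8] return x  (unchanged)
Result (8 stmts):
  z = 5
  y = 6
  u = z
  t = u - 9
  d = t
  a = 16
  x = 8
  return x

Answer: z = 5
y = 6
u = z
t = u - 9
d = t
a = 16
x = 8
return x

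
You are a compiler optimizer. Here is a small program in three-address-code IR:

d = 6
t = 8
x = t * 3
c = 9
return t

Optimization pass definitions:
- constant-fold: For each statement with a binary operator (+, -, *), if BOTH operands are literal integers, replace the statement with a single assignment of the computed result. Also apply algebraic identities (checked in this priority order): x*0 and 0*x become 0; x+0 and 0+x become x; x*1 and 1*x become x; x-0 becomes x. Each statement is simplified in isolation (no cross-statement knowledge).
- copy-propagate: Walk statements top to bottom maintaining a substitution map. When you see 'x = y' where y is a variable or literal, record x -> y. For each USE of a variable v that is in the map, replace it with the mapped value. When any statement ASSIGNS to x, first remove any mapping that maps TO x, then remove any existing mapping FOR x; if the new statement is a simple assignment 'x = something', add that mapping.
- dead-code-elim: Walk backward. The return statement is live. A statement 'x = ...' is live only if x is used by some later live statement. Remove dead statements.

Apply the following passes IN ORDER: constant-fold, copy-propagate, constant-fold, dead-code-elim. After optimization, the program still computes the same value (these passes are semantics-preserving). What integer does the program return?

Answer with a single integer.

Initial IR:
  d = 6
  t = 8
  x = t * 3
  c = 9
  return t
After constant-fold (5 stmts):
  d = 6
  t = 8
  x = t * 3
  c = 9
  return t
After copy-propagate (5 stmts):
  d = 6
  t = 8
  x = 8 * 3
  c = 9
  return 8
After constant-fold (5 stmts):
  d = 6
  t = 8
  x = 24
  c = 9
  return 8
After dead-code-elim (1 stmts):
  return 8
Evaluate:
  d = 6  =>  d = 6
  t = 8  =>  t = 8
  x = t * 3  =>  x = 24
  c = 9  =>  c = 9
  return t = 8

Answer: 8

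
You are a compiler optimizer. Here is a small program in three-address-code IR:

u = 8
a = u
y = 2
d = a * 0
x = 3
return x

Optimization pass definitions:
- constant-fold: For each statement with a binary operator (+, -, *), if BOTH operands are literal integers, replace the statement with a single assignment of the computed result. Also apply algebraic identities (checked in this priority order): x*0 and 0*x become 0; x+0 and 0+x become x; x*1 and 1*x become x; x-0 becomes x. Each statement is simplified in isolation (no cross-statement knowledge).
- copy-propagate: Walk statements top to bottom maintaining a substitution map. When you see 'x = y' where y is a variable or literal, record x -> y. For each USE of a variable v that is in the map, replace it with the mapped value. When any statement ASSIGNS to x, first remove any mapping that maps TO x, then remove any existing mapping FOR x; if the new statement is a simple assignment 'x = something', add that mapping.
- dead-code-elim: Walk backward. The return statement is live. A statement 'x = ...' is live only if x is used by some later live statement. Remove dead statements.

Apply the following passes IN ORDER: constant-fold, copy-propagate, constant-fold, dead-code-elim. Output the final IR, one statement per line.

Answer: return 3

Derivation:
Initial IR:
  u = 8
  a = u
  y = 2
  d = a * 0
  x = 3
  return x
After constant-fold (6 stmts):
  u = 8
  a = u
  y = 2
  d = 0
  x = 3
  return x
After copy-propagate (6 stmts):
  u = 8
  a = 8
  y = 2
  d = 0
  x = 3
  return 3
After constant-fold (6 stmts):
  u = 8
  a = 8
  y = 2
  d = 0
  x = 3
  return 3
After dead-code-elim (1 stmts):
  return 3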